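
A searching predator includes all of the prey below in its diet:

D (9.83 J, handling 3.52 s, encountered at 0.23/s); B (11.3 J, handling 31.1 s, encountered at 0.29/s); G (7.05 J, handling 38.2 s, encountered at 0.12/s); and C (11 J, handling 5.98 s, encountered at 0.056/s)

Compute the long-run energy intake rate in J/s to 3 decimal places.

R = (0.23×9.83 + 0.29×11.3 + 0.12×7.05 + 0.056×11) / (1 + 0.23×3.52 + 0.29×31.1 + 0.12×38.2 + 0.056×5.98) = 7/15.75 = 0.4445 J/s.

0.445 J/s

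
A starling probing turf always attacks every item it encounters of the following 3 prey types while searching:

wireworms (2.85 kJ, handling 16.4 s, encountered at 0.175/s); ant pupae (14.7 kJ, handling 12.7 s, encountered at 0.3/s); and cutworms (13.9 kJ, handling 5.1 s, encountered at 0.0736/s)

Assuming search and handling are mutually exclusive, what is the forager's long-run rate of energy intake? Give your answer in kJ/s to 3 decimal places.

0.736 kJ/s

R = Σλ_iE_i / (1 + Σλ_ih_i)
Numerator: 0.175×2.85 + 0.3×14.7 + 0.0736×13.9 = 5.932
Denominator: 1 + 0.175×16.4 + 0.3×12.7 + 0.0736×5.1 = 8.055
R = 5.932/8.055 = 0.7364 kJ/s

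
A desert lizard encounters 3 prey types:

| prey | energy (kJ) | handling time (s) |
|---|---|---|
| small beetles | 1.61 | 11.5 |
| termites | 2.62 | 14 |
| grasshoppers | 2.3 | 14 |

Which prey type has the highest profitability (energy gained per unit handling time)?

In descending order of E/h:
termites: 2.62/14 = 0.187 kJ/s
grasshoppers: 2.3/14 = 0.164 kJ/s
small beetles: 1.61/11.5 = 0.14 kJ/s

termites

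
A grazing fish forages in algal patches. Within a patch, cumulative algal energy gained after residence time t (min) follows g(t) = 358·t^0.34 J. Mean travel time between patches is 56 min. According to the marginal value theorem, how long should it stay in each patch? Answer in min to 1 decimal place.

By the marginal value theorem, leave when the instantaneous gain rate g'(t) equals the habitat-wide average g(t)/(T + t).
g'(t) = 0.34·358·t^-0.66. Setting 0.34·358·t^-0.66 = 358·t^0.34/(56+t) gives 0.34(56+t) = t, so 0.66·t = 0.34×56.
t* = 0.34×56/0.66 = 28.85 min.

28.8 min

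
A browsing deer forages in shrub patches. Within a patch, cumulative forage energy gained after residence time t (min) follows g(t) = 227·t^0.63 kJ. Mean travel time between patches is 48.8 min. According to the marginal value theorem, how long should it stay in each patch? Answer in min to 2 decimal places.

83.09 min

Optimal t* satisfies g'(t*) = g(t*)/(T + t*).
g'(t) = 0.63·227·t^-0.37. Setting 0.63·227·t^-0.37 = 227·t^0.63/(48.8+t) gives 0.63(48.8+t) = t, so 0.37·t = 0.63×48.8.
t* = 0.63×48.8/0.37 = 83.09 min.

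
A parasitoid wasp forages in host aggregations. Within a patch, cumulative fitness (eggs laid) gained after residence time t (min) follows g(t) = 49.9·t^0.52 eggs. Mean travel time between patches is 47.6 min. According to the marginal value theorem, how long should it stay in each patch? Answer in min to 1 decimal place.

51.6 min

Optimal t* satisfies g'(t*) = g(t*)/(T + t*).
g'(t) = 0.52·49.9·t^-0.48. Setting 0.52·49.9·t^-0.48 = 49.9·t^0.52/(47.6+t) gives 0.52(47.6+t) = t, so 0.48·t = 0.52×47.6.
t* = 0.52×47.6/0.48 = 51.57 min.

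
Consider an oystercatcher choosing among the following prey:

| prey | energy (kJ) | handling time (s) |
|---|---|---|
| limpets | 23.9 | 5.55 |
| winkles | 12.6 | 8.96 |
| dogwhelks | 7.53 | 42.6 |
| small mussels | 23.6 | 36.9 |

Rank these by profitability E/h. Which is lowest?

Profitability E/h (kJ/s): limpets = 23.9/5.55 = 4.31, winkles = 12.6/8.96 = 1.41, dogwhelks = 7.53/42.6 = 0.177, small mussels = 23.6/36.9 = 0.64.
Ranked: limpets > winkles > small mussels > dogwhelks.

dogwhelks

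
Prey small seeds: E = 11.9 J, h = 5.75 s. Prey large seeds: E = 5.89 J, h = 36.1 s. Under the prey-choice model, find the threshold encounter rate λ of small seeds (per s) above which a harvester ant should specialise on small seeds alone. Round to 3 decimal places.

0.015 per s

At the threshold, the rate on small seeds alone equals the profitability of large seeds: λ·11.9/(1 + λ·5.75) = 5.89/36.1 = 0.1632.
Rearranging, λ(11.9 − 0.1632×5.75) = 0.1632, so λ = 0.1632/10.96 = 0.01488 per s.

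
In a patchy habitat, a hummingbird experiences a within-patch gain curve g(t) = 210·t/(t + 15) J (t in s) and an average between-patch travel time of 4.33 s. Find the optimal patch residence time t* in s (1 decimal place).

8.1 s

By the marginal value theorem, leave when the instantaneous gain rate g'(t) equals the habitat-wide average g(t)/(T + t).
g'(t) = 210·15/(t + 15)². Setting 210·15/(t+15)² = 210t/[(t+15)(4.33+t)] gives 15(4.33+t) = t(t+15), so t² = 15×4.33 = 64.95.
t* = √64.95 = 8.059 s.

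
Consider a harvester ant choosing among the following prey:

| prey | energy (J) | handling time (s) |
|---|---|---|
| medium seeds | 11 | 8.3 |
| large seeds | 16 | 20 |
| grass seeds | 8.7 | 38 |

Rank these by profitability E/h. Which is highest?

medium seeds

In descending order of E/h:
medium seeds: 11/8.3 = 1.33 J/s
large seeds: 16/20 = 0.8 J/s
grass seeds: 8.7/38 = 0.229 J/s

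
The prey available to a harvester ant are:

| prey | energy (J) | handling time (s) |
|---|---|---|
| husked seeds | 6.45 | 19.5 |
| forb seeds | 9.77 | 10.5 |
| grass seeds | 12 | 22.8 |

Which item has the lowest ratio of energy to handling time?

In descending order of E/h:
forb seeds: 9.77/10.5 = 0.93 J/s
grass seeds: 12/22.8 = 0.526 J/s
husked seeds: 6.45/19.5 = 0.331 J/s

husked seeds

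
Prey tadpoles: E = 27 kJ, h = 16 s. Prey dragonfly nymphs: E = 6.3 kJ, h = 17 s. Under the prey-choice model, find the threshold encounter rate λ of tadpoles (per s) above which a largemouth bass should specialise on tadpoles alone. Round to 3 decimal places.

At the threshold, the rate on tadpoles alone equals the profitability of dragonfly nymphs: λ·27/(1 + λ·16) = 6.3/17 = 0.3706.
Rearranging, λ(27 − 0.3706×16) = 0.3706, so λ = 0.3706/21.07 = 0.01759 per s.

0.018 per s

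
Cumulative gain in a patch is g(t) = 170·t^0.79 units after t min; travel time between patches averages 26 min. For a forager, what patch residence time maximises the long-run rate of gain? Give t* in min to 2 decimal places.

Optimal t* satisfies g'(t*) = g(t*)/(T + t*).
g'(t) = 0.79·170·t^-0.21. Setting 0.79·170·t^-0.21 = 170·t^0.79/(26+t) gives 0.79(26+t) = t, so 0.21·t = 0.79×26.
t* = 0.79×26/0.21 = 97.81 min.

97.81 min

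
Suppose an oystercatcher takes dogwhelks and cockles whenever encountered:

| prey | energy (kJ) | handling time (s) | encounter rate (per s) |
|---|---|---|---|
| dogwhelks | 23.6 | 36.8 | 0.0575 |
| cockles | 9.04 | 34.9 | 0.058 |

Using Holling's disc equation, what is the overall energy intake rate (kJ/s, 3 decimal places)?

0.366 kJ/s

R = (0.0575×23.6 + 0.058×9.04) / (1 + 0.0575×36.8 + 0.058×34.9) = 1.881/5.14 = 0.366 kJ/s.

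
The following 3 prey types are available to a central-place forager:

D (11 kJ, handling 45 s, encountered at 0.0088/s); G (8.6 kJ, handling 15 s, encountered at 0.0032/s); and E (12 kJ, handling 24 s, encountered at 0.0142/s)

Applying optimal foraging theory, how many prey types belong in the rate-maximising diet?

Rank by E/h (kJ/s): G 0.573, E 0.5, D 0.244. Include each in turn until the next type's E/h falls below the running intake rate.
Rate on top 1: 0.02626. E: 0.5 > 0.02626 → include.
Rate on top 2: 0.1425. D: 0.244 > 0.1425 → include.
Optimal diet: G, E, D — 3 of 3 types.

3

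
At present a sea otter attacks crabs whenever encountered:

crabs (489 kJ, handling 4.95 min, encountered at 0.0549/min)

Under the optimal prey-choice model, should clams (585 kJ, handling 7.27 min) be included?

On crabs alone, R = ΣλE/(1+Σλh) = 26.85/1.272 = 21.11 kJ/min.
Profitability of clams: 585/7.27 = 80.47 kJ/min.
80.47 > 21.11, so adding clams raises the average — include it.

Yes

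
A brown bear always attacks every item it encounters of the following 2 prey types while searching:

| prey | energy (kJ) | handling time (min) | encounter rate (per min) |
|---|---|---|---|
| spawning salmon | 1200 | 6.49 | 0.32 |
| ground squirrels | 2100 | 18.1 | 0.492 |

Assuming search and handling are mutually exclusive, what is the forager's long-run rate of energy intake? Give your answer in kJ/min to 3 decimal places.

118.277 kJ/min

R = (0.32×1200 + 0.492×2100) / (1 + 0.32×6.49 + 0.492×18.1) = 1417/11.98 = 118.3 kJ/min.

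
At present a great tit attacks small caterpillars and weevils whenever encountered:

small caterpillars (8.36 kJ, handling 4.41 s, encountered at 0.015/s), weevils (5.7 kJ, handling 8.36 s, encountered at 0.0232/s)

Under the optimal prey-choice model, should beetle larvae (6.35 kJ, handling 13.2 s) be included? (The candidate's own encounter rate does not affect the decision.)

On small caterpillars and weevils alone, R = ΣλE/(1+Σλh) = 0.2576/1.26 = 0.2045 kJ/s.
Profitability of beetle larvae: 6.35/13.2 = 0.4811 kJ/s.
Since 0.4811 > R, including beetle larvae increases the long-run rate.

Yes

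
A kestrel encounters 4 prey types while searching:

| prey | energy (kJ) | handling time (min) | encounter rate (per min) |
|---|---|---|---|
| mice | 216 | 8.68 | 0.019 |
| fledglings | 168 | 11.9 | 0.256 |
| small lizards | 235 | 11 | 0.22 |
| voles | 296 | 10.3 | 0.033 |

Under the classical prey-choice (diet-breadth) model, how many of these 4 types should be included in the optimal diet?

E/h in descending order: voles 28.7, mice 24.9, small lizards 21.4, fledglings 14.1 kJ/min. The optimal diet is the largest prefix of this list for which every included type satisfies E_i/h_i > R on the types above it.
Rate on top 1: 7.29. mice: 24.9 > 7.29 → include.
Rate on top 2: 9.218. small lizards: 21.4 > 9.218 → include.
Rate on top 3: 16.71. fledglings: 14.1 < 16.71 → exclude; stop.
Optimal diet: voles, mice, small lizards — 3 of 4 types.

3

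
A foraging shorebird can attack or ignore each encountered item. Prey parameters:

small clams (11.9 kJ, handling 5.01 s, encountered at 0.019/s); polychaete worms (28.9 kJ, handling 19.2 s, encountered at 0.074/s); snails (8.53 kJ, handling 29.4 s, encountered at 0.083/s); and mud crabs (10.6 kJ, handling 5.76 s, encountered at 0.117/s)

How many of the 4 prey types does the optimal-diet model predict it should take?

Profitabilities (E/h, kJ/s): small clams 2.38, mud crabs 1.84, polychaete worms 1.51, snails 0.29. Add prey in this order while the next type's profitability exceeds the intake rate on those already taken.
Rate on top 1: 0.2064. mud crabs: 1.84 > 0.2064 → include.
Rate on top 2: 0.8288. polychaete worms: 1.51 > 0.8288 → include.
Rate on top 3: 1.13. snails: 0.29 < 1.13 → exclude; stop.
Optimal diet: small clams, mud crabs, polychaete worms — 3 of 4 types.

3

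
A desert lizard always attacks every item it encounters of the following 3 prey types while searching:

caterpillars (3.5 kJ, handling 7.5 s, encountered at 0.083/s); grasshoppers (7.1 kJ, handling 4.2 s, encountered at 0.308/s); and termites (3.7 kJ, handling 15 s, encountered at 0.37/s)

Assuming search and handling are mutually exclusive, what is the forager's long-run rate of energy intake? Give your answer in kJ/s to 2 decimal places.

Energy encountered per unit search time: 0.083×3.5 + 0.308×7.1 + 0.37×3.7 = 3.846 kJ/s.
Handling time per unit search time: 0.083×7.5 + 0.308×4.2 + 0.37×15 = 7.466.
Rate = 3.846/(1 + 7.466) = 0.4543 kJ/s.

0.45 kJ/s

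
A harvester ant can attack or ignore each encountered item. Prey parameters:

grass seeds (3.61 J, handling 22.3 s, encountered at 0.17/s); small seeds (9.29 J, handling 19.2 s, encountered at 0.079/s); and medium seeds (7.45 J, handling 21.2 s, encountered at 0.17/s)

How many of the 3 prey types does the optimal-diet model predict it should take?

Profitabilities (E/h, J/s): small seeds 0.484, medium seeds 0.351, grass seeds 0.162. Add prey in this order while the next type's profitability exceeds the intake rate on those already taken.
Rate on top 1: 0.2916. medium seeds: 0.351 > 0.2916 → include.
Rate on top 2: 0.3268. grass seeds: 0.162 < 0.3268 → exclude; stop.
Optimal diet: small seeds, medium seeds — 2 of 3 types.

2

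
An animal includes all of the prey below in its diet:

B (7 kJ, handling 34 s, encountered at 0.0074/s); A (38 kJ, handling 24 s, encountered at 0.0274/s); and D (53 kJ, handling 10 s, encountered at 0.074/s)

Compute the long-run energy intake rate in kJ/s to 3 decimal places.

R = Σλ_iE_i / (1 + Σλ_ih_i)
Numerator: 0.0074×7 + 0.0274×38 + 0.074×53 = 5.015
Denominator: 1 + 0.0074×34 + 0.0274×24 + 0.074×10 = 2.649
R = 5.015/2.649 = 1.893 kJ/s

1.893 kJ/s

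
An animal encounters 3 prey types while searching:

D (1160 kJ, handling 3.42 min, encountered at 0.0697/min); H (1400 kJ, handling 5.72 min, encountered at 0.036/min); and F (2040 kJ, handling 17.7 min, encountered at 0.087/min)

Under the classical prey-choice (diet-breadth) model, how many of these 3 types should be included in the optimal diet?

3

E/h in descending order: D 339, H 245, F 115 kJ/min. The optimal diet is the largest prefix of this list for which every included type satisfies E_i/h_i > R on the types above it.
Rate on top 1: 65.29. H: 245 > 65.29 → include.
Rate on top 2: 90.88. F: 115 > 90.88 → include.
Optimal diet: D, H, F — 3 of 3 types.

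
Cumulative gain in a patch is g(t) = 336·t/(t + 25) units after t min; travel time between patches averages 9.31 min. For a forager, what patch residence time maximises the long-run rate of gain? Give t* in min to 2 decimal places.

Maximise g(t)/(T+t): set derivative to zero → g'(t)(T+t) = g(t).
g'(t) = 336·25/(t + 25)². Setting 336·25/(t+25)² = 336t/[(t+25)(9.31+t)] gives 25(9.31+t) = t(t+25), so t² = 25×9.31 = 232.8.
t* = √232.8 = 15.26 min.

15.26 min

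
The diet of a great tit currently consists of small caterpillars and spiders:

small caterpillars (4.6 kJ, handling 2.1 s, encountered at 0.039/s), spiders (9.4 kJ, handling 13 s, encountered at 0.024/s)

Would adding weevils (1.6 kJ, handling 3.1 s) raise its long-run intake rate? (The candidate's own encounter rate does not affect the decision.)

Current rate: (0.039×4.6 + 0.024×9.4)/(1 + 0.039×2.1 + 0.024×13) = 0.2906 kJ/s.
Profitability of weevils: 1.6/3.1 = 0.5161 kJ/s.
Since 0.5161 > R, including weevils increases the long-run rate.

Yes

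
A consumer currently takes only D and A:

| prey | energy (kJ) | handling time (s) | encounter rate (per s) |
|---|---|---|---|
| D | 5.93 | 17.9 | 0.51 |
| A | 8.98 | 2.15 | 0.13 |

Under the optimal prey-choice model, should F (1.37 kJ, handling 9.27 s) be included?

Current rate: (0.51×5.93 + 0.13×8.98)/(1 + 0.51×17.9 + 0.13×2.15) = 0.4027 kJ/s.
F: E/h = 1.37/9.27 = 0.1478 kJ/s.
Since 0.1478 < R, time spent handling F is better spent searching.

No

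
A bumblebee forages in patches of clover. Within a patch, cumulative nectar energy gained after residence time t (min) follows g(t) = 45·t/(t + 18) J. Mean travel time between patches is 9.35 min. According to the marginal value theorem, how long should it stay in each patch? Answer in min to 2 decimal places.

Optimal t* satisfies g'(t*) = g(t*)/(T + t*).
g'(t) = 45·18/(t + 18)². Setting 45·18/(t+18)² = 45t/[(t+18)(9.35+t)] gives 18(9.35+t) = t(t+18), so t² = 18×9.35 = 168.3.
t* = √168.3 = 12.97 min.

12.97 min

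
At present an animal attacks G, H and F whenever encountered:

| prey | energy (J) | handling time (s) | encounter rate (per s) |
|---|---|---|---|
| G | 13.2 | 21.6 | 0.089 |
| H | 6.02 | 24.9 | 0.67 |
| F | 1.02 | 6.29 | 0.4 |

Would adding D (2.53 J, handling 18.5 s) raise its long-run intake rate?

No

On G, H and F alone, R = ΣλE/(1+Σλh) = 5.616/22.12 = 0.2539 J/s.
D: E/h = 2.53/18.5 = 0.1368 J/s.
Since 0.1368 < R, time spent handling D is better spent searching.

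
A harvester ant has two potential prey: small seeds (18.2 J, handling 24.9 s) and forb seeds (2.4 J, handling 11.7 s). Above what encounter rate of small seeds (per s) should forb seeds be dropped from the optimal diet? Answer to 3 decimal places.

0.016 per s

At the threshold, the rate on small seeds alone equals the profitability of forb seeds: λ·18.2/(1 + λ·24.9) = 2.4/11.7 = 0.2051.
Rearranging, λ(18.2 − 0.2051×24.9) = 0.2051, so λ = 0.2051/13.09 = 0.01567 per s.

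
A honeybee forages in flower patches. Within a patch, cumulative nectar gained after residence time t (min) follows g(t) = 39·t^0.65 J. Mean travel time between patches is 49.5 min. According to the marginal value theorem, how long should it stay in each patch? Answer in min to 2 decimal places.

By the marginal value theorem, leave when the instantaneous gain rate g'(t) equals the habitat-wide average g(t)/(T + t).
g'(t) = 0.65·39·t^-0.35. Setting 0.65·39·t^-0.35 = 39·t^0.65/(49.5+t) gives 0.65(49.5+t) = t, so 0.35·t = 0.65×49.5.
t* = 0.65×49.5/0.35 = 91.93 min.

91.93 min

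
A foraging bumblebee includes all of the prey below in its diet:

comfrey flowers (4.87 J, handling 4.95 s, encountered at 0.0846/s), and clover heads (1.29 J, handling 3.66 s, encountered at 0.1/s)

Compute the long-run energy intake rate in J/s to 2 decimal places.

R = Σλ_iE_i / (1 + Σλ_ih_i)
Numerator: 0.0846×4.87 + 0.1×1.29 = 0.541
Denominator: 1 + 0.0846×4.95 + 0.1×3.66 = 1.785
R = 0.541/1.785 = 0.3031 J/s

0.30 J/s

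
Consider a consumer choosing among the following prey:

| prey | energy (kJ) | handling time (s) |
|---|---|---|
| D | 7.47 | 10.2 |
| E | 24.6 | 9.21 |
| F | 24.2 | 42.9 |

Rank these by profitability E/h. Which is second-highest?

In descending order of E/h:
E: 24.6/9.21 = 2.67 kJ/s
D: 7.47/10.2 = 0.732 kJ/s
F: 24.2/42.9 = 0.564 kJ/s

D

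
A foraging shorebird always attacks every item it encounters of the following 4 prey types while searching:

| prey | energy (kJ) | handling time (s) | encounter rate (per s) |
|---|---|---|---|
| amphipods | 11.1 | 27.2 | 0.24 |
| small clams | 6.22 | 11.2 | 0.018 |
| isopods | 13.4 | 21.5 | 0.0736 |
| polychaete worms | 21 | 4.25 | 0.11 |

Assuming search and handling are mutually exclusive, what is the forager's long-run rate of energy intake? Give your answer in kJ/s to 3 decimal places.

0.621 kJ/s

R = Σλ_iE_i / (1 + Σλ_ih_i)
Numerator: 0.24×11.1 + 0.018×6.22 + 0.0736×13.4 + 0.11×21 = 6.072
Denominator: 1 + 0.24×27.2 + 0.018×11.2 + 0.0736×21.5 + 0.11×4.25 = 9.779
R = 6.072/9.779 = 0.6209 kJ/s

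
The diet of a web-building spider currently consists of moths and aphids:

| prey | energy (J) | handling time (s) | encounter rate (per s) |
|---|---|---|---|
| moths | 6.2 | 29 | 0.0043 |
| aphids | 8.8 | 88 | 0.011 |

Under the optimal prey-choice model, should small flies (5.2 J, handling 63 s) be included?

Current rate: (0.0043×6.2 + 0.011×8.8)/(1 + 0.0043×29 + 0.011×88) = 0.059 J/s.
Profitability of small flies: 5.2/63 = 0.08254 J/s.
0.08254 > 0.059, so adding small flies raises the average — include it.

Yes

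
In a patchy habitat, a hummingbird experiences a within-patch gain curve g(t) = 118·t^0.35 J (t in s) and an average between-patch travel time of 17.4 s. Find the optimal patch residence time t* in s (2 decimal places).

9.37 s

Maximise g(t)/(T+t): set derivative to zero → g'(t)(T+t) = g(t).
g'(t) = 0.35·118·t^-0.65. Setting 0.35·118·t^-0.65 = 118·t^0.35/(17.4+t) gives 0.35(17.4+t) = t, so 0.65·t = 0.35×17.4.
t* = 0.35×17.4/0.65 = 9.369 s.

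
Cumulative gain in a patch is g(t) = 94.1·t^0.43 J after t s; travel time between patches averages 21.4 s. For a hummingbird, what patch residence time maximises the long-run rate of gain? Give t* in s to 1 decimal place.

By the marginal value theorem, leave when the instantaneous gain rate g'(t) equals the habitat-wide average g(t)/(T + t).
g'(t) = 0.43·94.1·t^-0.57. Setting 0.43·94.1·t^-0.57 = 94.1·t^0.43/(21.4+t) gives 0.43(21.4+t) = t, so 0.57·t = 0.43×21.4.
t* = 0.43×21.4/0.57 = 16.14 s.

16.1 s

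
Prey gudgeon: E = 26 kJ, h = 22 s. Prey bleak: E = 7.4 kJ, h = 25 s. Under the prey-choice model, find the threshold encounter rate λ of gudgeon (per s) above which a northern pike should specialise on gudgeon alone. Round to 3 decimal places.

The zero-one rule: include bleak iff E₂/h₂ > λE₁/(1+λh₁). Equality gives the switch point.
λE₁h₂ = E₂ + λE₂h₁ ⇒ λ = E₂/(E₁h₂ − E₂h₁) = 7.4/(650 − 162.8) = 0.01519 per s.

0.015 per s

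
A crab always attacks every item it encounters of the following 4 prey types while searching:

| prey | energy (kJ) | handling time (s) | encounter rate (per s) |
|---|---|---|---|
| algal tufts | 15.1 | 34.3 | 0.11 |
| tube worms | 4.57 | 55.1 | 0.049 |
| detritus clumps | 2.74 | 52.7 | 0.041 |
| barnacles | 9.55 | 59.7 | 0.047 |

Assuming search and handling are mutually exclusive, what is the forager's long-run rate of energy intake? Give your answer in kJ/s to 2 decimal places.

Energy encountered per unit search time: 0.11×15.1 + 0.049×4.57 + 0.041×2.74 + 0.047×9.55 = 2.446 kJ/s.
Handling time per unit search time: 0.11×34.3 + 0.049×55.1 + 0.041×52.7 + 0.047×59.7 = 11.44.
Rate = 2.446/(1 + 11.44) = 0.1966 kJ/s.

0.20 kJ/s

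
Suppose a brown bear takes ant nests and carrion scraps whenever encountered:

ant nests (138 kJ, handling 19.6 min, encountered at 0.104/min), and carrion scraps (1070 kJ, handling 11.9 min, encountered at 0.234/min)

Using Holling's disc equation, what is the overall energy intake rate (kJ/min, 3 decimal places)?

Energy encountered per unit search time: 0.104×138 + 0.234×1070 = 264.7 kJ/min.
Handling time per unit search time: 0.104×19.6 + 0.234×11.9 = 4.823.
Rate = 264.7/(1 + 4.823) = 45.46 kJ/min.

45.463 kJ/min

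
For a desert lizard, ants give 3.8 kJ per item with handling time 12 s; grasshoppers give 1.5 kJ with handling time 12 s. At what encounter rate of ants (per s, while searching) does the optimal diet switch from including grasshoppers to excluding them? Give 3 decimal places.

At the threshold, the rate on ants alone equals the profitability of grasshoppers: λ·3.8/(1 + λ·12) = 1.5/12 = 0.125.
Rearranging, λ(3.8 − 0.125×12) = 0.125, so λ = 0.125/2.3 = 0.05435 per s.

0.054 per s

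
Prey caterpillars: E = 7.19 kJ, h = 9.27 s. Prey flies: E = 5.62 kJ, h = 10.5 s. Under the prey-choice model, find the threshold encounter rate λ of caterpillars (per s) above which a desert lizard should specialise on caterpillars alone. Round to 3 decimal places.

0.240 per s

At the threshold, the rate on caterpillars alone equals the profitability of flies: λ·7.19/(1 + λ·9.27) = 5.62/10.5 = 0.5352.
Rearranging, λ(7.19 − 0.5352×9.27) = 0.5352, so λ = 0.5352/2.228 = 0.2402 per s.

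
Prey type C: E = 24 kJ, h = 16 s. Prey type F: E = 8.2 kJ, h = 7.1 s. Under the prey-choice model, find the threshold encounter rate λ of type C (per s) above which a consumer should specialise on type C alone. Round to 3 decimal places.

0.209 per s

The zero-one rule: include type F iff E₂/h₂ > λE₁/(1+λh₁). Equality gives the switch point.
λE₁h₂ = E₂ + λE₂h₁ ⇒ λ = E₂/(E₁h₂ − E₂h₁) = 8.2/(170.4 − 131.2) = 0.2092 per s.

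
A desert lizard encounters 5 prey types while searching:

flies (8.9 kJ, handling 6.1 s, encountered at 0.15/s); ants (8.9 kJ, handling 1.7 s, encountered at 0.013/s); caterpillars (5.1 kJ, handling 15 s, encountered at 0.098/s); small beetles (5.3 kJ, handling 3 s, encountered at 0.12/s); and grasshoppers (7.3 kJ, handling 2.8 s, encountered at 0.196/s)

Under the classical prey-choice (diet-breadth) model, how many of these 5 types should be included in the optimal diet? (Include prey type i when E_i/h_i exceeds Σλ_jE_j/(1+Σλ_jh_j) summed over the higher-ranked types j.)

4

Profitabilities (E/h, kJ/s): ants 5.24, grasshoppers 2.61, small beetles 1.77, flies 1.46, caterpillars 0.34. Add prey in this order while the next type's profitability exceeds the intake rate on those already taken.
Rate on top 1: 0.1132. grasshoppers: 2.61 > 0.1132 → include.
Rate on top 2: 0.9845. small beetles: 1.77 > 0.9845 → include.
Rate on top 3: 1.13. flies: 1.46 > 1.13 → include.
Rate on top 4: 1.236. caterpillars: 0.34 < 1.236 → exclude; stop.
Optimal diet: ants, grasshoppers, small beetles, flies — 4 of 5 types.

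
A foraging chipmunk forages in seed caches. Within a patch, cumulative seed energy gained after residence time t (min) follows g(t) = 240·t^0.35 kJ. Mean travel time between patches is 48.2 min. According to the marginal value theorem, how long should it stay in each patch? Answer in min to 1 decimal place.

By the marginal value theorem, leave when the instantaneous gain rate g'(t) equals the habitat-wide average g(t)/(T + t).
g'(t) = 0.35·240·t^-0.65. Setting 0.35·240·t^-0.65 = 240·t^0.35/(48.2+t) gives 0.35(48.2+t) = t, so 0.65·t = 0.35×48.2.
t* = 0.35×48.2/0.65 = 25.95 min.

26.0 min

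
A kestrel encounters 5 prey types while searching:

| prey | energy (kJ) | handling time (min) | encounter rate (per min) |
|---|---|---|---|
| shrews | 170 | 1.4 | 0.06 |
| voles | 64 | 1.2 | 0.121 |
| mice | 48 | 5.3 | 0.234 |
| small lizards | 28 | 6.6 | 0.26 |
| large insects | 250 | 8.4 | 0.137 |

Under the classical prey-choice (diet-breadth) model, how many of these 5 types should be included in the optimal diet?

3

Rank by E/h (kJ/min): shrews 121, voles 53.3, large insects 29.8, mice 9.06, small lizards 4.24. Include each in turn until the next type's E/h falls below the running intake rate.
Rate on top 1: 9.41. voles: 53.3 > 9.41 → include.
Rate on top 2: 14.6. large insects: 29.8 > 14.6 → include.
Rate on top 3: 21.93. mice: 9.06 < 21.93 → exclude; stop.
Optimal diet: shrews, voles, large insects — 3 of 5 types.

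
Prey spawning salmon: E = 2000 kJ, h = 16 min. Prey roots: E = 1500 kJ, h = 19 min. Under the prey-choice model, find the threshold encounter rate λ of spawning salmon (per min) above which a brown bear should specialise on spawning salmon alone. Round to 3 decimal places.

0.107 per min

At the threshold, the rate on spawning salmon alone equals the profitability of roots: λ·2000/(1 + λ·16) = 1500/19 = 78.95.
Rearranging, λ(2000 − 78.95×16) = 78.95, so λ = 78.95/736.8 = 0.1071 per min.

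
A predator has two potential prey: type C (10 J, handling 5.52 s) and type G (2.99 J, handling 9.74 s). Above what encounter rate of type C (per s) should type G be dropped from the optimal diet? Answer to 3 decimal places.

The zero-one rule: include type G iff E₂/h₂ > λE₁/(1+λh₁). Equality gives the switch point.
λE₁h₂ = E₂ + λE₂h₁ ⇒ λ = E₂/(E₁h₂ − E₂h₁) = 2.99/(97.4 − 16.5) = 0.03696 per s.

0.037 per s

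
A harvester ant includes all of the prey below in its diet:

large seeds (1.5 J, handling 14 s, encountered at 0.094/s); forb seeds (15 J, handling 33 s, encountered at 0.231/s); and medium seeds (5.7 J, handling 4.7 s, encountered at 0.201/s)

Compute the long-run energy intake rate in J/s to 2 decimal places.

R = Σλ_iE_i / (1 + Σλ_ih_i)
Numerator: 0.094×1.5 + 0.231×15 + 0.201×5.7 = 4.752
Denominator: 1 + 0.094×14 + 0.231×33 + 0.201×4.7 = 10.88
R = 4.752/10.88 = 0.4366 J/s

0.44 J/s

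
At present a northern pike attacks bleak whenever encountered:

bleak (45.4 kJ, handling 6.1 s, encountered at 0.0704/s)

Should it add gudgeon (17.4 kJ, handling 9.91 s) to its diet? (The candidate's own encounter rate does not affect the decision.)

No

Current rate: (0.0704×45.4)/(1 + 0.0704×6.1) = 2.236 kJ/s.
Profitability of gudgeon: 17.4/9.91 = 1.756 kJ/s.
Since 1.756 < R, time spent handling gudgeon is better spent searching.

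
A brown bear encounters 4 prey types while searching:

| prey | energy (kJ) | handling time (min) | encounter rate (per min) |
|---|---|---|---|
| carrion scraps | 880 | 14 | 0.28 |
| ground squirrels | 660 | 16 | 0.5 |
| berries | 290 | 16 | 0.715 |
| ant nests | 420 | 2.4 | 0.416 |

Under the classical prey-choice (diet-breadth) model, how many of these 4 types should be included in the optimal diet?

Profitabilities (E/h, kJ/min): ant nests 175, carrion scraps 62.9, ground squirrels 41.2, berries 18.1. Add prey in this order while the next type's profitability exceeds the intake rate on those already taken.
Rate on top 1: 87.43. carrion scraps: 62.9 < 87.43 → exclude; stop.
Optimal diet: ant nests — 1 of 4 types.

1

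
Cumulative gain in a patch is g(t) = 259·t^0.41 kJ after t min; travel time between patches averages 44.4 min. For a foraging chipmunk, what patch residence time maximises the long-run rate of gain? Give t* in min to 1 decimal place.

30.9 min

By the marginal value theorem, leave when the instantaneous gain rate g'(t) equals the habitat-wide average g(t)/(T + t).
g'(t) = 0.41·259·t^-0.59. Setting 0.41·259·t^-0.59 = 259·t^0.41/(44.4+t) gives 0.41(44.4+t) = t, so 0.59·t = 0.41×44.4.
t* = 0.41×44.4/0.59 = 30.85 min.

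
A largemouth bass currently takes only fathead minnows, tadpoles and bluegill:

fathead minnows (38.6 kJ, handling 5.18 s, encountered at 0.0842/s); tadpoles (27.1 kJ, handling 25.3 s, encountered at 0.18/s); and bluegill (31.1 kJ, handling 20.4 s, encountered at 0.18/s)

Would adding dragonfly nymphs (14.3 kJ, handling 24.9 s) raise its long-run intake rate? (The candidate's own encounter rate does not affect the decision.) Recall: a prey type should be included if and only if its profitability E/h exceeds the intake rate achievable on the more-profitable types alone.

No

Current rate: (0.0842×38.6 + 0.18×27.1 + 0.18×31.1)/(1 + 0.0842×5.18 + 0.18×25.3 + 0.18×20.4) = 1.421 kJ/s.
dragonfly nymphs: E/h = 14.3/24.9 = 0.5743 kJ/s.
Since 0.5743 < R, time spent handling dragonfly nymphs is better spent searching.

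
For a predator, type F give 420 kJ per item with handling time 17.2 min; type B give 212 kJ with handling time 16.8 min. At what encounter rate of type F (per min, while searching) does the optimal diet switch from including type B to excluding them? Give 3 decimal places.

0.062 per min

The zero-one rule: include type B iff E₂/h₂ > λE₁/(1+λh₁). Equality gives the switch point.
λE₁h₂ = E₂ + λE₂h₁ ⇒ λ = E₂/(E₁h₂ − E₂h₁) = 212/(7056 − 3646) = 0.06218 per min.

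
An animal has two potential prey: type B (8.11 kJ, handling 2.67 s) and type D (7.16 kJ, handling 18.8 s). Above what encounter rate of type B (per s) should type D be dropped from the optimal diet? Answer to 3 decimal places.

0.054 per s

At the threshold, the rate on type B alone equals the profitability of type D: λ·8.11/(1 + λ·2.67) = 7.16/18.8 = 0.3809.
Rearranging, λ(8.11 − 0.3809×2.67) = 0.3809, so λ = 0.3809/7.093 = 0.05369 per s.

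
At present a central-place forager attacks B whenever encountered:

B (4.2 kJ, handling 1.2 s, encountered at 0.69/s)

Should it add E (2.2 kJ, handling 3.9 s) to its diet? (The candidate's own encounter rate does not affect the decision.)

No

Current rate: (0.69×4.2)/(1 + 0.69×1.2) = 1.585 kJ/s.
E: E/h = 2.2/3.9 = 0.5641 kJ/s.
Since 0.5641 < R, time spent handling E is better spent searching.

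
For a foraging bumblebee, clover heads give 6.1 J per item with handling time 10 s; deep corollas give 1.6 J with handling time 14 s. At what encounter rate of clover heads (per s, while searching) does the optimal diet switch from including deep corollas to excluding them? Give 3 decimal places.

The zero-one rule: include deep corollas iff E₂/h₂ > λE₁/(1+λh₁). Equality gives the switch point.
λE₁h₂ = E₂ + λE₂h₁ ⇒ λ = E₂/(E₁h₂ − E₂h₁) = 1.6/(85.4 − 16) = 0.02305 per s.

0.023 per s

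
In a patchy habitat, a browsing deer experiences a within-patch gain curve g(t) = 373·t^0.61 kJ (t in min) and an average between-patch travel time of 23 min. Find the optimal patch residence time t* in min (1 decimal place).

36.0 min

Maximise g(t)/(T+t): set derivative to zero → g'(t)(T+t) = g(t).
g'(t) = 0.61·373·t^-0.39. Setting 0.61·373·t^-0.39 = 373·t^0.61/(23+t) gives 0.61(23+t) = t, so 0.39·t = 0.61×23.
t* = 0.61×23/0.39 = 35.97 min.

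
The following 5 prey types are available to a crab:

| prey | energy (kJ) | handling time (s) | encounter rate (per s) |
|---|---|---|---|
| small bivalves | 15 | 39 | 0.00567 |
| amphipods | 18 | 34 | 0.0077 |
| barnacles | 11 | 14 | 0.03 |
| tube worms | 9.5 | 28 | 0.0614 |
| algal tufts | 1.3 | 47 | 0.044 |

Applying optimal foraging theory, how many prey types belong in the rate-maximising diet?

4

Profitabilities (E/h, kJ/s): barnacles 0.786, amphipods 0.529, small bivalves 0.385, tube worms 0.339, algal tufts 0.0277. Add prey in this order while the next type's profitability exceeds the intake rate on those already taken.
Rate on top 1: 0.2324. amphipods: 0.529 > 0.2324 → include.
Rate on top 2: 0.2786. small bivalves: 0.385 > 0.2786 → include.
Rate on top 3: 0.2909. tube worms: 0.339 > 0.2909 → include.
Rate on top 4: 0.3139. algal tufts: 0.0277 < 0.3139 → exclude; stop.
Optimal diet: barnacles, amphipods, small bivalves, tube worms — 4 of 5 types.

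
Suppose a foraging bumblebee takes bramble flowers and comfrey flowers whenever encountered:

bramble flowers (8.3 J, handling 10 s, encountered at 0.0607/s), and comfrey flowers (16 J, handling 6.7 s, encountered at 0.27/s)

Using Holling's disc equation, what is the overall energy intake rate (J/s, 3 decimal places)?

1.412 J/s

R = (0.0607×8.3 + 0.27×16) / (1 + 0.0607×10 + 0.27×6.7) = 4.824/3.416 = 1.412 J/s.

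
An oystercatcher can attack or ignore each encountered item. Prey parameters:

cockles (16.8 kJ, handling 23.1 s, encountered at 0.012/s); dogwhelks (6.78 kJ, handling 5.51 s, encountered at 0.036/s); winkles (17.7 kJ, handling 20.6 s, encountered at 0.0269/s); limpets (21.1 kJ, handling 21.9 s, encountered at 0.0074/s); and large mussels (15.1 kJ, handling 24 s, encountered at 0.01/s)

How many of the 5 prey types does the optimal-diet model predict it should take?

E/h in descending order: dogwhelks 1.23, limpets 0.963, winkles 0.859, cockles 0.727, large mussels 0.629 kJ/s. The optimal diet is the largest prefix of this list for which every included type satisfies E_i/h_i > R on the types above it.
Rate on top 1: 0.2037. limpets: 0.963 > 0.2037 → include.
Rate on top 2: 0.2942. winkles: 0.859 > 0.2942 → include.
Rate on top 3: 0.4577. cockles: 0.727 > 0.4577 → include.
Rate on top 4: 0.4918. large mussels: 0.629 > 0.4918 → include.
Optimal diet: dogwhelks, limpets, winkles, cockles, large mussels — 5 of 5 types.

5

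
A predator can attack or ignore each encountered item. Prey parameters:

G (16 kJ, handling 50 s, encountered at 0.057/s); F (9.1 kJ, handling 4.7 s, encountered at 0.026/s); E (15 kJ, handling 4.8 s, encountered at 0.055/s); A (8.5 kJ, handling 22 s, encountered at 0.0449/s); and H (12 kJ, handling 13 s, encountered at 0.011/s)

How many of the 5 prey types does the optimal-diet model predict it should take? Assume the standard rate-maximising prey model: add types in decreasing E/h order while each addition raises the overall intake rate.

3

Rank by E/h (kJ/s): E 3.12, F 1.94, H 0.923, A 0.386, G 0.32. Include each in turn until the next type's E/h falls below the running intake rate.
Rate on top 1: 0.6527. F: 1.94 > 0.6527 → include.
Rate on top 2: 0.7658. H: 0.923 > 0.7658 → include.
Rate on top 3: 0.7805. A: 0.386 < 0.7805 → exclude; stop.
Optimal diet: E, F, H — 3 of 5 types.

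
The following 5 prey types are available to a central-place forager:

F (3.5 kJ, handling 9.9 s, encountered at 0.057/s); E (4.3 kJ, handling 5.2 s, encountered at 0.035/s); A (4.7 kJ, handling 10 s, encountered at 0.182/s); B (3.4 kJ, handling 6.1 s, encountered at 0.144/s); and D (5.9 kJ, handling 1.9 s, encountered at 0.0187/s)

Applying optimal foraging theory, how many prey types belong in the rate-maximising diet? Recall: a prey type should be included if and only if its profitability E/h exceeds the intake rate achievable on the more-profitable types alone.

4

E/h in descending order: D 3.11, E 0.827, B 0.557, A 0.47, F 0.354 kJ/s. The optimal diet is the largest prefix of this list for which every included type satisfies E_i/h_i > R on the types above it.
Rate on top 1: 0.1065. E: 0.827 > 0.1065 → include.
Rate on top 2: 0.2142. B: 0.557 > 0.2142 → include.
Rate on top 3: 0.358. A: 0.47 > 0.358 → include.
Rate on top 4: 0.4101. F: 0.354 < 0.4101 → exclude; stop.
Optimal diet: D, E, B, A — 4 of 5 types.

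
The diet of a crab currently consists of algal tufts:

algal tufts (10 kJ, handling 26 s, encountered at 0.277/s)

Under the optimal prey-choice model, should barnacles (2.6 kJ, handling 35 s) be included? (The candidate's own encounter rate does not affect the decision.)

No

Intake rate on the current diet: R = (0.277×10) / (1 + 0.277×26) = 2.77/8.202 = 0.3377 kJ/s.
barnacles: E/h = 2.6/35 = 0.07429 kJ/s.
Since 0.07429 < R, time spent handling barnacles is better spent searching.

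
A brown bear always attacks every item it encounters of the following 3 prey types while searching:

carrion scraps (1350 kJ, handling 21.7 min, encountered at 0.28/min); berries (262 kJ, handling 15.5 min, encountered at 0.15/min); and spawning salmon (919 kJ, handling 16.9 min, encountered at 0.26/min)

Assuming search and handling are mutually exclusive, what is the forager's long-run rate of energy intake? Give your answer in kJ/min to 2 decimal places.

47.57 kJ/min

R = (0.28×1350 + 0.15×262 + 0.26×919) / (1 + 0.28×21.7 + 0.15×15.5 + 0.26×16.9) = 656.2/13.79 = 47.57 kJ/min.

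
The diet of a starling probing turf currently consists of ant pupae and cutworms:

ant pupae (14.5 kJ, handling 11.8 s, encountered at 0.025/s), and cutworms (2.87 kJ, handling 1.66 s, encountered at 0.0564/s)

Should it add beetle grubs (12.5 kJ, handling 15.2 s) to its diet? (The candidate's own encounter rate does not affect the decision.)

Current rate: (0.025×14.5 + 0.0564×2.87)/(1 + 0.025×11.8 + 0.0564×1.66) = 0.3776 kJ/s.
beetle grubs: E/h = 12.5/15.2 = 0.8224 kJ/s.
0.8224 > 0.3776, so adding beetle grubs raises the average — include it.

Yes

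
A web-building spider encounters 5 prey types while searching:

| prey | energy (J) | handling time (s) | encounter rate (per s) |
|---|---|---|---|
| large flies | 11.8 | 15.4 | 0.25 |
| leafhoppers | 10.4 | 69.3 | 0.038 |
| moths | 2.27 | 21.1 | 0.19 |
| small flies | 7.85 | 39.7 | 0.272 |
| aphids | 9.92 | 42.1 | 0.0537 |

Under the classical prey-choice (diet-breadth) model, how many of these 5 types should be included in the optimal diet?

Rank by E/h (J/s): large flies 0.766, aphids 0.236, small flies 0.198, leafhoppers 0.15, moths 0.108. Include each in turn until the next type's E/h falls below the running intake rate.
Rate on top 1: 0.6082. aphids: 0.236 < 0.6082 → exclude; stop.
Optimal diet: large flies — 1 of 5 types.

1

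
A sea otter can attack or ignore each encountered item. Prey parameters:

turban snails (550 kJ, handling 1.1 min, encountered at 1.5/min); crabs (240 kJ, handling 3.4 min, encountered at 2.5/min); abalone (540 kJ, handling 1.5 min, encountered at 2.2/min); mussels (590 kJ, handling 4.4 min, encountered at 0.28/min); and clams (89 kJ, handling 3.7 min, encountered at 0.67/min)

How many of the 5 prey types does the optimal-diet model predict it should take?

2

E/h in descending order: turban snails 500, abalone 360, mussels 134, crabs 70.6, clams 24.1 kJ/min. The optimal diet is the largest prefix of this list for which every included type satisfies E_i/h_i > R on the types above it.
Rate on top 1: 311.3. abalone: 360 > 311.3 → include.
Rate on top 2: 338.3. mussels: 134 < 338.3 → exclude; stop.
Optimal diet: turban snails, abalone — 2 of 5 types.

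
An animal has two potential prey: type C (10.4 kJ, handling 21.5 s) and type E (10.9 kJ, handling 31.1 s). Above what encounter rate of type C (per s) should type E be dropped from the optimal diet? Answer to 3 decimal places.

0.122 per s

At the threshold, the rate on type C alone equals the profitability of type E: λ·10.4/(1 + λ·21.5) = 10.9/31.1 = 0.3505.
Rearranging, λ(10.4 − 0.3505×21.5) = 0.3505, so λ = 0.3505/2.865 = 0.1223 per s.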